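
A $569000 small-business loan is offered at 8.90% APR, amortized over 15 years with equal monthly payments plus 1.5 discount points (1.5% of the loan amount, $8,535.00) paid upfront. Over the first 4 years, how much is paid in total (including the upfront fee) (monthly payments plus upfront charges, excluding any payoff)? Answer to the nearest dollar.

$283,929

At 8.90% the monthly rate is 0.0074167, so the payment is 569,000 × 0.0074167 / (1 − 1.0074167^−180) = $5,737.38.
Total outlay = 48 × $5,737.38 + $8,535.00 = $283,929.24.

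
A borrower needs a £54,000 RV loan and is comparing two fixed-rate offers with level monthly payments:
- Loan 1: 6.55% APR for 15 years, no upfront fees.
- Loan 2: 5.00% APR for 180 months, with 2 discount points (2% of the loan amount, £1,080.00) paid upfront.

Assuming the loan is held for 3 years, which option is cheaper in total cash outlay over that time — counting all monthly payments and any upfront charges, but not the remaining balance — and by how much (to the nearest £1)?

Loan 2 by £535

Loan 1: at 6.55% the monthly rate is 0.0054583, so the payment is 54,000 × 0.0054583 / (1 − 1.0054583^−180) = £471.88.
Loan 2: monthly rate = 5%/12 = 0.0041667; payment = 54,000 × 0.0041667 / (1 − (1+0.0041667)^−180) = £427.03.
Over 36 months: Loan 1 costs 36 × £471.88 = £16,987.68; Loan 2 costs 36 × £427.03 + £1,080.00 = £16,453.08.
Loan 2 is cheaper by £16,987.68 − £16,453.08 = £534.60.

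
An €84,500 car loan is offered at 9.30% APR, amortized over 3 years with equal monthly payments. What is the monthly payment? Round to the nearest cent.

€2,698.89

At 9.30% the monthly rate is 0.0077500, so the payment is 84,500 × 0.0077500 / (1 − 1.0077500^−36) = €2,698.89.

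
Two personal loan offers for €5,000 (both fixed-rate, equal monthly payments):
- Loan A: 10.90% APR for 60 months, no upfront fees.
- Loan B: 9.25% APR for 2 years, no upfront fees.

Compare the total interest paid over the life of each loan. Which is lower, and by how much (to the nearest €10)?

Loan B by €1,010

Loan A: monthly rate = 10.9%/12 = 0.0090833; payment = 5,000 × 0.0090833 / (1 − (1+0.0090833)^−60) = €108.46.
Total interest on Loan A = 60 × €108.46 − €5,000 = €1,507.60.
Loan B: at 9.25% the monthly rate is 0.0077083, so the payment is 5,000 × 0.0077083 / (1 − 1.0077083^−24) = €229.00.
Total interest on Loan B = 24 × €229.00 − €5,000 = €496.00.
Loan B is lower by €1,011.60.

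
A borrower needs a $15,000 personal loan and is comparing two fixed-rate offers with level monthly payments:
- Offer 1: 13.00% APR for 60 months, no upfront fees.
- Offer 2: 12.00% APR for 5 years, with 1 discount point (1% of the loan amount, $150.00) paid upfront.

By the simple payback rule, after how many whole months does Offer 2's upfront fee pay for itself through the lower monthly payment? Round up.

20 months

Offer 1: at 13.00% the monthly rate is 0.0108333, so the payment is 15,000 × 0.0108333 / (1 − 1.0108333^−60) = $341.30.
Offer 2: monthly rate = 12%/12 = 0.0100000; payment = 15,000 × 0.0100000 / (1 − (1+0.0100000)^−60) = $333.67.
Monthly savings = $341.30 − $333.67 = $7.63.
Break-even = $150.00 / $7.63 = 19.66 → 20 months.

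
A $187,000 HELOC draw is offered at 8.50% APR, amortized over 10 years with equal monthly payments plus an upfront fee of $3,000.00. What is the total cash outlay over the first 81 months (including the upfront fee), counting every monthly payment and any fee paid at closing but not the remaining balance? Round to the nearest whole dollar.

$190,801

Monthly rate = 8.5%/12 = 0.0070833; payment = 187,000 × 0.0070833 / (1 − (1+0.0070833)^−120) = $2,318.53.
Total outlay = 81 × $2,318.53 + $3,000.00 = $190,800.93.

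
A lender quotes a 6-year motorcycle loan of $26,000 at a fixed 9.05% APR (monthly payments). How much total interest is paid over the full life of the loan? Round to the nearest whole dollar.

$7,790

At 9.05% the monthly rate is 0.0075417, so the payment is 26,000 × 0.0075417 / (1 − 1.0075417^−72) = $469.31.
Total paid = 72 × $469.31 = $33,790.32; interest = $33,790.32 − $26,000 = $7,790.32.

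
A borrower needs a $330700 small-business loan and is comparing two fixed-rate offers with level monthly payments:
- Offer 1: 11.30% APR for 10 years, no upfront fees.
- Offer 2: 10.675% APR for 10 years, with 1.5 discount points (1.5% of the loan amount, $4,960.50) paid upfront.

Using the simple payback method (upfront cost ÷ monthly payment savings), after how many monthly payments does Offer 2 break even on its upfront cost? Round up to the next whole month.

43 months

Offer 1: at 11.30% the monthly rate is 0.0094167, so the payment is 330,700 × 0.0094167 / (1 − 1.0094167^−120) = $4,611.73.
Offer 2: monthly rate = 10.675%/12 = 0.0088958; payment = 330,700 × 0.0088958 / (1 − (1+0.0088958)^−120) = $4,494.77.
Monthly savings = $4,611.73 − $4,494.77 = $116.96.
Break-even = $4,960.50 / $116.96 = 42.41 → 43 months.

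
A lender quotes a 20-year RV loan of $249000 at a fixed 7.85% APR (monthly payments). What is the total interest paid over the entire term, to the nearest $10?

$245,290

At 7.85% the monthly rate is 0.0065417, so the payment is 249,000 × 0.0065417 / (1 − 1.0065417^−240) = $2,059.55.
Total paid = 240 × $2,059.55 = $494,292.00; interest = $494,292.00 − $249,000 = $245,292.00.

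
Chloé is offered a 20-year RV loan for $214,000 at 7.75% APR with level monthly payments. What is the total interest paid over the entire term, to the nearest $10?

Monthly rate = 7.75%/12 = 0.0064583; payment = 214,000 × 0.0064583 / (1 − (1+0.0064583)^−240) = $1,756.83.
Total paid = 240 × $1,756.83 = $421,639.20; interest = $421,639.20 − $214,000 = $207,639.20.

$207,640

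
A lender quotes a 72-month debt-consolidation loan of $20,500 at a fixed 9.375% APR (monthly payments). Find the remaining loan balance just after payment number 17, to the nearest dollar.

With monthly rate i = 9.375%/12 = 0.0078125, the balance after k of n payments is P · [(1+i)^n − (1+i)^k] / [(1+i)^n − 1].
(1+0.0078125)^72 = 1.75122249 and (1+0.0078125)^17 = 1.14144658, so the balance is 20,500 × (1.75122249 − 1.14144658) / (1.75122249 − 1) = $16,640.09.

$16,640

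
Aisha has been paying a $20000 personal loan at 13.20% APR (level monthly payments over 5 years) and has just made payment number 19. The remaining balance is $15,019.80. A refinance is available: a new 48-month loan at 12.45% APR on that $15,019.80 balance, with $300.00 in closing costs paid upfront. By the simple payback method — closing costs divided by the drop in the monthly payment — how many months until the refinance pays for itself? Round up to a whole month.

6 months

Current payment = 20,000 × 13.2%/12 / (1 − (1+0.0110000)^−60) = $457.11.
Refinanced payment = 15,019.80 × 0.0103750 / (1 − (1+0.0103750)^−48) = $398.86.
Monthly savings = $457.11 − $398.86 = $58.25.
Break-even = $300.00 / $58.25 = 5.15 → 6 months.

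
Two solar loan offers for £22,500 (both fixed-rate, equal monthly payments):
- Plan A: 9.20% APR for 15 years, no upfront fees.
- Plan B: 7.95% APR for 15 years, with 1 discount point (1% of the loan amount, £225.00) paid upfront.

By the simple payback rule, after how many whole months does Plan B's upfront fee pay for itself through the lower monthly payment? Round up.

14 months

Plan A: at 9.20% the monthly rate is 0.0076667, so the payment is 22,500 × 0.0076667 / (1 − 1.0076667^−180) = £230.89.
Plan B: monthly rate = 7.95%/12 = 0.0066250; payment = 22,500 × 0.0066250 / (1 − (1+0.0066250)^−180) = £214.37.
Monthly savings = £230.89 − £214.37 = £16.52.
Break-even = £225.00 / £16.52 = 13.62 → 14 months.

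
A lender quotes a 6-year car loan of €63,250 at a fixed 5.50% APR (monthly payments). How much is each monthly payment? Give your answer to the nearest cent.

At 5.50% the monthly rate is 0.0045833, so the payment is 63,250 × 0.0045833 / (1 − 1.0045833^−72) = €1,033.37.

€1,033.37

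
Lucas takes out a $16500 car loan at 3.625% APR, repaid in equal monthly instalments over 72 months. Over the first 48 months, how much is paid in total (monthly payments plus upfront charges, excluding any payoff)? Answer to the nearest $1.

$12,256

At 3.625% the monthly rate is 0.0030208, so the payment is 16,500 × 0.0030208 / (1 − 1.0030208^−72) = $255.34.
Total outlay = 48 × $255.34 = $12,256.32.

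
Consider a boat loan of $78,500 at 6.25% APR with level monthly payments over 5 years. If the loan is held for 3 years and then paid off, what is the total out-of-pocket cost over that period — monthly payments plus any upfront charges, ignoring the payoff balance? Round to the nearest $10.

$54,960

At 6.25% the monthly rate is 0.0052083, so the payment is 78,500 × 0.0052083 / (1 − 1.0052083^−60) = $1,526.77.
Total outlay = 36 × $1,526.77 = $54,963.72.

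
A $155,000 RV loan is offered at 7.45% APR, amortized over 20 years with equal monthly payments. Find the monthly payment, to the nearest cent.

$1,243.93

At 7.45% the monthly rate is 0.0062083, so the payment is 155,000 × 0.0062083 / (1 − 1.0062083^−240) = $1,243.93.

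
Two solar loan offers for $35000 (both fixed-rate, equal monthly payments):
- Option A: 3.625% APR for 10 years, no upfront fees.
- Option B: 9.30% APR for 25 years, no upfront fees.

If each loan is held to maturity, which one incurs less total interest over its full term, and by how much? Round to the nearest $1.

Option A by $48,504

Option A: at 3.625% the monthly rate is 0.0030208, so the payment is 35,000 × 0.0030208 / (1 − 1.0030208^−120) = $348.15.
Total interest on Option A = 120 × $348.15 − $35,000 = $6,778.00.
Option B: monthly rate = 9.3%/12 = 0.0077500; payment = 35,000 × 0.0077500 / (1 − (1+0.0077500)^−300) = $300.94.
Total interest on Option B = 300 × $300.94 − $35,000 = $55,282.00.
Option A is lower by $48,504.00.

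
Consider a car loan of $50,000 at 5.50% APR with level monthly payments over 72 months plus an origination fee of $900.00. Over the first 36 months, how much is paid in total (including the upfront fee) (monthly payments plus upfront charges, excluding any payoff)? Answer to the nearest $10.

Monthly rate = 5.5%/12 = 0.0045833; payment = 50,000 × 0.0045833 / (1 − (1+0.0045833)^−72) = $816.89.
Total outlay = 36 × $816.89 + $900.00 = $30,308.04.

$30,310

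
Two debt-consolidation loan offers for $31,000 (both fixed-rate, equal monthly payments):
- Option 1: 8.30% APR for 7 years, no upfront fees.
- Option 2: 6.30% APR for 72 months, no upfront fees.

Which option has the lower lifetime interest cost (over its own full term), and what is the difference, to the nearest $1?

Option 1: at 8.30% the monthly rate is 0.0069167, so the payment is 31,000 × 0.0069167 / (1 − 1.0069167^−84) = $487.82.
Total interest on Option 1 = 84 × $487.82 − $31,000 = $9,976.88.
Option 2: monthly rate = 6.3%/12 = 0.0052500; payment = 31,000 × 0.0052500 / (1 − (1+0.0052500)^−72) = $518.16.
Total interest on Option 2 = 72 × $518.16 − $31,000 = $6,307.52.
Option 2 is lower by $3,669.36.

Option 2 by $3,669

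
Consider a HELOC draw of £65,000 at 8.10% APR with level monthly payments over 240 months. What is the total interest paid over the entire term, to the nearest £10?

Monthly rate = 8.1%/12 = 0.0067500; payment = 65,000 × 0.0067500 / (1 − (1+0.0067500)^−240) = £547.74.
Total paid = 240 × £547.74 = £131,457.60; interest = £131,457.60 − £65,000 = £66,457.60.

£66,460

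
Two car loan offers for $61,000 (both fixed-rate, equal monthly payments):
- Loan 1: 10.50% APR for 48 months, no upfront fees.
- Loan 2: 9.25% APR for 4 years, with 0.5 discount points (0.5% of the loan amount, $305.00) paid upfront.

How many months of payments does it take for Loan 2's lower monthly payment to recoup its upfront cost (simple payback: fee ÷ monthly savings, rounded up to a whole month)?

Loan 1: monthly rate = 10.5%/12 = 0.0087500; payment = 61,000 × 0.0087500 / (1 − (1+0.0087500)^−48) = $1,561.81.
Loan 2: monthly rate = 9.25%/12 = 0.0077083; payment = 61,000 × 0.0077083 / (1 − (1+0.0077083)^−48) = $1,525.24.
Monthly savings = $1,561.81 − $1,525.24 = $36.57.
Break-even = $305.00 / $36.57 = 8.34 → 9 months.

9 months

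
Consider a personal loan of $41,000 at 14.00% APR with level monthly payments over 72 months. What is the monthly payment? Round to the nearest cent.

$844.84

At 14.00% the monthly rate is 0.0116667, so the payment is 41,000 × 0.0116667 / (1 − 1.0116667^−72) = $844.84.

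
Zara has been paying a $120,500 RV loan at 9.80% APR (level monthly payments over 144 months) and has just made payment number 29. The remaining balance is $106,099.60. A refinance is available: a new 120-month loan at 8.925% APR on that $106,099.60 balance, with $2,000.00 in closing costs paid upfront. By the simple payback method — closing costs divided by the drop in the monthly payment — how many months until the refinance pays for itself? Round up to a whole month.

Current payment = 120,500 × 9.8%/12 / (1 − (1+0.0081667)^−144) = $1,426.18.
Refinanced payment = 106,099.60 × 0.0074375 / (1 − (1+0.0074375)^−120) = $1,339.72.
Monthly savings = $1,426.18 − $1,339.72 = $86.46.
Break-even = $2,000.00 / $86.46 = 23.13 → 24 months.

24 months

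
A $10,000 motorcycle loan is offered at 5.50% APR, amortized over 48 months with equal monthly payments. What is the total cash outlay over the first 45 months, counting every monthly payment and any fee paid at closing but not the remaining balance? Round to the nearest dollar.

At 5.50% the monthly rate is 0.0045833, so the payment is 10,000 × 0.0045833 / (1 − 1.0045833^−48) = $232.56.
Total outlay = 45 × $232.56 = $10,465.20.

$10,465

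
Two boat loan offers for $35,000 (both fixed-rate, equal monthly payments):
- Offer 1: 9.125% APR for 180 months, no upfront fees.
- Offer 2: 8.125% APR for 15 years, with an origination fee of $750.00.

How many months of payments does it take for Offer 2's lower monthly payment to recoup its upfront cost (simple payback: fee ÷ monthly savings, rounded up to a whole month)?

Offer 1: monthly rate = 9.125%/12 = 0.0076042; payment = 35,000 × 0.0076042 / (1 − (1+0.0076042)^−180) = $357.60.
Offer 2: monthly rate = 8.125%/12 = 0.0067708; payment = 35,000 × 0.0067708 / (1 − (1+0.0067708)^−180) = $337.01.
Monthly savings = $357.60 − $337.01 = $20.59.
Break-even = $750.00 / $20.59 = 36.43 → 37 months.

37 months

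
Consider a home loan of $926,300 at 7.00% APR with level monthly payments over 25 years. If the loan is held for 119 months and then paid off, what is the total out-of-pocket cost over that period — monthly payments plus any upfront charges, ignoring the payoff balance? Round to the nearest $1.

$779,081

At 7.00% the monthly rate is 0.0058333, so the payment is 926,300 × 0.0058333 / (1 − 1.0058333^−300) = $6,546.90.
Total outlay = 119 × $6,546.90 = $779,081.10.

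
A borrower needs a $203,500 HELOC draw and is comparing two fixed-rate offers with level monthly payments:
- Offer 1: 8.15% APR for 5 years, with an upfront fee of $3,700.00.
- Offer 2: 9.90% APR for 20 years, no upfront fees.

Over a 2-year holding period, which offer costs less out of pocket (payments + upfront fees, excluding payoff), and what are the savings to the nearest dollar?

Offer 1: at 8.15% the monthly rate is 0.0067917, so the payment is 203,500 × 0.0067917 / (1 − 1.0067917^−60) = $4,140.87.
Offer 2: at 9.90% the monthly rate is 0.0082500, so the payment is 203,500 × 0.0082500 / (1 − 1.0082500^−240) = $1,950.36.
Over 24 months: Offer 1 costs 24 × $4,140.87 + $3,700.00 = $103,080.88; Offer 2 costs 24 × $1,950.36 = $46,808.64.
Offer 2 is cheaper by $103,080.88 − $46,808.64 = $56,272.24.

Offer 2 by $56,272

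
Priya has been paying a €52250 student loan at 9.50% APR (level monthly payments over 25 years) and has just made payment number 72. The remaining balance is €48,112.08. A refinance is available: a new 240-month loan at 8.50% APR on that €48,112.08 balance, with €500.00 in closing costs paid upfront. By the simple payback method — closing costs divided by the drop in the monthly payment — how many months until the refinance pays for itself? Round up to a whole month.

13 months

Current payment = 52,250 × 9.5%/12 / (1 − (1+0.0079167)^−300) = €456.51.
Refinanced payment = 48,112.08 × 0.0070833 / (1 − (1+0.0070833)^−240) = €417.53.
Monthly savings = €456.51 − €417.53 = €38.98.
Break-even = €500.00 / €38.98 = 12.83 → 13 months.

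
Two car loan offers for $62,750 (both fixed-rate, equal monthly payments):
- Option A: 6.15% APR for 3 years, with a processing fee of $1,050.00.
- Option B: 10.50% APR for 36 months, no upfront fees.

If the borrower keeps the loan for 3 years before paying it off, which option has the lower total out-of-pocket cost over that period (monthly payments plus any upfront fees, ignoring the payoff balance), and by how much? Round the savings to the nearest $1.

Option A by $3,496

Option A: monthly rate = 6.15%/12 = 0.0051250; payment = 62,750 × 0.0051250 / (1 − (1+0.0051250)^−36) = $1,913.24.
Option B: monthly rate = 10.5%/12 = 0.0087500; payment = 62,750 × 0.0087500 / (1 − (1+0.0087500)^−36) = $2,039.53.
Over 36 months: Option A costs 36 × $1,913.24 + $1,050.00 = $69,926.64; Option B costs 36 × $2,039.53 = $73,423.08.
Option A is cheaper by $73,423.08 − $69,926.64 = $3,496.44.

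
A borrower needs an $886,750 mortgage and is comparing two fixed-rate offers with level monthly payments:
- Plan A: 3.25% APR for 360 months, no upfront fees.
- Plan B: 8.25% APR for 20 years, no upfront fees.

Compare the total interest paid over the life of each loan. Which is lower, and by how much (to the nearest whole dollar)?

Plan A: monthly rate = 3.25%/12 = 0.0027083; payment = 886,750 × 0.0027083 / (1 − (1+0.0027083)^−360) = $3,859.19.
Total interest on Plan A = 360 × $3,859.19 − $886,750 = $502,558.40.
Plan B: at 8.25% the monthly rate is 0.0068750, so the payment is 886,750 × 0.0068750 / (1 − 1.0068750^−240) = $7,555.69.
Total interest on Plan B = 240 × $7,555.69 − $886,750 = $926,615.60.
Plan A is lower by $424,057.20.

Plan A by $424,057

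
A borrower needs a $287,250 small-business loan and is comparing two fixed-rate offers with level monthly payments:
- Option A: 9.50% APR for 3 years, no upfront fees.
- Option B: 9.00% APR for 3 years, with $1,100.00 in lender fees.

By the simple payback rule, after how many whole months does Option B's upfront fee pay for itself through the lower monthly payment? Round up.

17 months

Option A: monthly rate = 9.5%/12 = 0.0079167; payment = 287,250 × 0.0079167 / (1 − (1+0.0079167)^−36) = $9,201.46.
Option B: at 9.00% the monthly rate is 0.0075000, so the payment is 287,250 × 0.0075000 / (1 − 1.0075000^−36) = $9,134.47.
Monthly savings = $9,201.46 − $9,134.47 = $66.99.
Break-even = $1,100.00 / $66.99 = 16.42 → 17 months.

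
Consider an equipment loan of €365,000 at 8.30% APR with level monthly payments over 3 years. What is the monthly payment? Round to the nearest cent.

Monthly rate = 8.3%/12 = 0.0069167; payment = 365,000 × 0.0069167 / (1 − (1+0.0069167)^−36) = €11,488.36.

€11,488.36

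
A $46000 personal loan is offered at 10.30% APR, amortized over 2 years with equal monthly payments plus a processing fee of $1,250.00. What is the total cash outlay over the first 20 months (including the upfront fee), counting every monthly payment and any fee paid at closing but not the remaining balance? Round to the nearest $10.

$43,830

Monthly rate = 10.3%/12 = 0.0085833; payment = 46,000 × 0.0085833 / (1 − (1+0.0085833)^−24) = $2,129.04.
Total outlay = 20 × $2,129.04 + $1,250.00 = $43,830.80.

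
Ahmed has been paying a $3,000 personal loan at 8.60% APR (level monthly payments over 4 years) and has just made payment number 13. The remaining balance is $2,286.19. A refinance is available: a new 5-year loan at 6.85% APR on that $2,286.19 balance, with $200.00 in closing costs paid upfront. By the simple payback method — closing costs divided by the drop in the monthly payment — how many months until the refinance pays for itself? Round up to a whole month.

Current payment = 3,000 × 8.6%/12 / (1 − (1+0.0071667)^−48) = $74.09.
Refinanced payment = 2,286.19 × 0.0057083 / (1 − (1+0.0057083)^−60) = $45.11.
Monthly savings = $74.09 − $45.11 = $28.98.
Break-even = $200.00 / $28.98 = 6.90 → 7 months.

7 months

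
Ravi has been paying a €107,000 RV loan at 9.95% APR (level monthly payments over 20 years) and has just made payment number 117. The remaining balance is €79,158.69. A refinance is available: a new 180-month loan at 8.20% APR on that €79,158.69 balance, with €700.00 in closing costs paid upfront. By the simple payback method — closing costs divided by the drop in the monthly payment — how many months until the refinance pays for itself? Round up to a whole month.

Current payment = 107,000 × 9.95%/12 / (1 − (1+0.0082917)^−240) = €1,029.03.
Refinanced payment = 79,158.69 × 0.0068333 / (1 − (1+0.0068333)^−180) = €765.65.
Monthly savings = €1,029.03 − €765.65 = €263.38.
Break-even = €700.00 / €263.38 = 2.66 → 3 months.

3 months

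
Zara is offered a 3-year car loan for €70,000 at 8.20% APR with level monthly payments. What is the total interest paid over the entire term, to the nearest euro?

€9,200

Monthly rate = 8.2%/12 = 0.0068333; payment = 70,000 × 0.0068333 / (1 − (1+0.0068333)^−36) = €2,200.01.
Total paid = 36 × €2,200.01 = €79,200.36; interest = €79,200.36 − €70,000 = €9,200.36.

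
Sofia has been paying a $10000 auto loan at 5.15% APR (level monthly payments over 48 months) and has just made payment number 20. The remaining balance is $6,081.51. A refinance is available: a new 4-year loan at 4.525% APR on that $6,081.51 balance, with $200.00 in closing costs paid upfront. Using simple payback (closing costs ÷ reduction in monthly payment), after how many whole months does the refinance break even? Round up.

Current payment = 10,000 × 5.15%/12 / (1 − (1+0.0042917)^−48) = $230.97.
Refinanced payment = 6,081.51 × 0.0037708 / (1 − (1+0.0037708)^−48) = $138.75.
Monthly savings = $230.97 − $138.75 = $92.22.
Break-even = $200.00 / $92.22 = 2.17 → 3 months.

3 months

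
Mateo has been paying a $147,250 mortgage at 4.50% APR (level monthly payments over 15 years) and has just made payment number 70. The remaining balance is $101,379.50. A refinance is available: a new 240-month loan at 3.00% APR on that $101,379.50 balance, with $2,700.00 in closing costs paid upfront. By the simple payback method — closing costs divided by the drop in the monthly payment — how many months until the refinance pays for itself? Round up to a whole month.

5 months

Current payment = 147,250 × 4.5%/12 / (1 − (1+0.0037500)^−180) = $1,126.45.
Refinanced payment = 101,379.50 × 0.0025000 / (1 − (1+0.0025000)^−240) = $562.25.
Monthly savings = $1,126.45 − $562.25 = $564.20.
Break-even = $2,700.00 / $564.20 = 4.79 → 5 months.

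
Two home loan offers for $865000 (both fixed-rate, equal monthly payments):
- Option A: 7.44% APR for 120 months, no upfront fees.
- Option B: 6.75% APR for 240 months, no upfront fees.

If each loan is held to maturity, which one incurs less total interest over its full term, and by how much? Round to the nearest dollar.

Option A: at 7.44% the monthly rate is 0.0062000, so the payment is 865,000 × 0.0062000 / (1 − 1.0062000^−120) = $10,240.64.
Total interest on Option A = 120 × $10,240.64 − $865,000 = $363,876.80.
Option B: at 6.75% the monthly rate is 0.0056250, so the payment is 865,000 × 0.0056250 / (1 − 1.0056250^−240) = $6,577.15.
Total interest on Option B = 240 × $6,577.15 − $865,000 = $713,516.00.
Option A is lower by $349,639.20.

Option A by $349,639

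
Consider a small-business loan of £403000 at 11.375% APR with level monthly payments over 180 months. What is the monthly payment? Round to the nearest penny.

£4,675.83

At 11.375% the monthly rate is 0.0094792, so the payment is 403,000 × 0.0094792 / (1 − 1.0094792^−180) = £4,675.83.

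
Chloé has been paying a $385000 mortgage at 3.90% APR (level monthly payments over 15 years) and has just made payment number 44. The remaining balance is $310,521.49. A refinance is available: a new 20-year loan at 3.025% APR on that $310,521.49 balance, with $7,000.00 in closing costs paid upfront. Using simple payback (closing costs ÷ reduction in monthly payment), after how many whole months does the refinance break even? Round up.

7 months

Current payment = 385,000 × 3.9%/12 / (1 − (1+0.0032500)^−180) = $2,828.54.
Refinanced payment = 310,521.49 × 0.0025208 / (1 − (1+0.0025208)^−240) = $1,726.03.
Monthly savings = $2,828.54 − $1,726.03 = $1,102.51.
Break-even = $7,000.00 / $1,102.51 = 6.35 → 7 months.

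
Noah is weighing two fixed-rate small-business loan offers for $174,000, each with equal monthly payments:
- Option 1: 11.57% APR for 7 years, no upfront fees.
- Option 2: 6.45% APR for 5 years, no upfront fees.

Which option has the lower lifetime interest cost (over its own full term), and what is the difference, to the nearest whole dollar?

Option 1: monthly rate = 11.57%/12 = 0.0096417; payment = 174,000 × 0.0096417 / (1 − (1+0.0096417)^−84) = $3,031.71.
Total interest on Option 1 = 84 × $3,031.71 − $174,000 = $80,663.64.
Option 2: monthly rate = 6.45%/12 = 0.0053750; payment = 174,000 × 0.0053750 / (1 − (1+0.0053750)^−60) = $3,400.44.
Total interest on Option 2 = 60 × $3,400.44 − $174,000 = $30,026.40.
Option 2 is lower by $50,637.24.

Option 2 by $50,637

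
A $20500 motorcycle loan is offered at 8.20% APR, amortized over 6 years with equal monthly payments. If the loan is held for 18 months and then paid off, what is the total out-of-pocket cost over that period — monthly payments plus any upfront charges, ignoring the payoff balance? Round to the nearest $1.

At 8.20% the monthly rate is 0.0068333, so the payment is 20,500 × 0.0068333 / (1 − 1.0068333^−72) = $361.44.
Total outlay = 18 × $361.44 = $6,505.92.

$6,506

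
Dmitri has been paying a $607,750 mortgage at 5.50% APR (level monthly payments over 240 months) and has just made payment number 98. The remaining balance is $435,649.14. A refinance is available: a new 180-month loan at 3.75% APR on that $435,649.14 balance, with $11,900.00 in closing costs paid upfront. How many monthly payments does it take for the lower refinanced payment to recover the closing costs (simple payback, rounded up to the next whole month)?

12 months

Current payment = 607,750 × 5.5%/12 / (1 − (1+0.0045833)^−240) = $4,180.64.
Refinanced payment = 435,649.14 × 0.0031250 / (1 − (1+0.0031250)^−180) = $3,168.14.
Monthly savings = $4,180.64 − $3,168.14 = $1,012.50.
Break-even = $11,900.00 / $1,012.50 = 11.75 → 12 months.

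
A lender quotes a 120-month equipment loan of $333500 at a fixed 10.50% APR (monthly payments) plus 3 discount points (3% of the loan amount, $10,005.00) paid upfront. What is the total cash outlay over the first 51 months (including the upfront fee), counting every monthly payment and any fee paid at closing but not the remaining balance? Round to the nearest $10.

$239,510

At 10.50% the monthly rate is 0.0087500, so the payment is 333,500 × 0.0087500 / (1 − 1.0087500^−120) = $4,500.08.
Total outlay = 51 × $4,500.08 + $10,005.00 = $239,509.08.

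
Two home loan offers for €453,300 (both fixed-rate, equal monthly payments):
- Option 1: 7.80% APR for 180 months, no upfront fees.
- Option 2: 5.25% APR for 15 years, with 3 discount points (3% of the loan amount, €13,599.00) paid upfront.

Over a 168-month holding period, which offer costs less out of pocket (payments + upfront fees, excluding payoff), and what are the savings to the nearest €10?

Option 1: at 7.80% the monthly rate is 0.0065000, so the payment is 453,300 × 0.0065000 / (1 − 1.0065000^−180) = €4,279.80.
Option 2: monthly rate = 5.25%/12 = 0.0043750; payment = 453,300 × 0.0043750 / (1 − (1+0.0043750)^−180) = €3,643.98.
Over 168 months: Option 1 costs 168 × €4,279.80 = €719,006.40; Option 2 costs 168 × €3,643.98 + €13,599.00 = €625,787.64.
Option 2 is cheaper by €719,006.40 − €625,787.64 = €93,218.76.

Option 2 by €93,220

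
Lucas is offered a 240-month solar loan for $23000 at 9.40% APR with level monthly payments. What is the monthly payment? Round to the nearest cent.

Monthly rate = 9.4%/12 = 0.0078333; payment = 23,000 × 0.0078333 / (1 − (1+0.0078333)^−240) = $212.89.

$212.89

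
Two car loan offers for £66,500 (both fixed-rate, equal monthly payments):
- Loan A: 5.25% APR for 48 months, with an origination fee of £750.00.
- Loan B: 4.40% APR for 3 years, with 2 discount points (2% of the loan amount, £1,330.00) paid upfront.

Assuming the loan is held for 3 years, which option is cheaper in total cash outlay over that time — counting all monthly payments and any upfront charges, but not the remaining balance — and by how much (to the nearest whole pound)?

Loan A: at 5.25% the monthly rate is 0.0043750, so the payment is 66,500 × 0.0043750 / (1 − 1.0043750^−48) = £1,538.99.
Loan B: monthly rate = 4.4%/12 = 0.0036667; payment = 66,500 × 0.0036667 / (1 − (1+0.0036667)^−36) = £1,975.20.
Over 36 months: Loan A costs 36 × £1,538.99 + £750.00 = £56,153.64; Loan B costs 36 × £1,975.20 + £1,330.00 = £72,437.20.
Loan A is cheaper by £72,437.20 − £56,153.64 = £16,283.56.

Loan A by £16,284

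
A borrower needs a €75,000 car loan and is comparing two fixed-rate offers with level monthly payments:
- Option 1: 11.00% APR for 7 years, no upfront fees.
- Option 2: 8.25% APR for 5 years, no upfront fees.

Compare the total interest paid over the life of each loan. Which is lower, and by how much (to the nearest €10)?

Option 2 by €16,090

Option 1: at 11.00% the monthly rate is 0.0091667, so the payment is 75,000 × 0.0091667 / (1 − 1.0091667^−84) = €1,284.18.
Total interest on Option 1 = 84 × €1,284.18 − €75,000 = €32,871.12.
Option 2: at 8.25% the monthly rate is 0.0068750, so the payment is 75,000 × 0.0068750 / (1 − 1.0068750^−60) = €1,529.72.
Total interest on Option 2 = 60 × €1,529.72 − €75,000 = €16,783.20.
Option 2 is lower by €16,087.92.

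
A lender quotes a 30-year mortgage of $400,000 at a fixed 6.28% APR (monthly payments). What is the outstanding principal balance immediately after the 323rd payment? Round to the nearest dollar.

With monthly rate i = 6.28%/12 = 0.0052333, the balance after k of n payments is P · [(1+i)^n − (1+i)^k] / [(1+i)^n − 1].
(1+0.0052333)^360 = 6.54752642 and (1+0.0052333)^323 = 5.39762430, so the balance is 400,000 × (6.54752642 − 5.39762430) / (6.54752642 − 1) = $82,912.78.

$82,913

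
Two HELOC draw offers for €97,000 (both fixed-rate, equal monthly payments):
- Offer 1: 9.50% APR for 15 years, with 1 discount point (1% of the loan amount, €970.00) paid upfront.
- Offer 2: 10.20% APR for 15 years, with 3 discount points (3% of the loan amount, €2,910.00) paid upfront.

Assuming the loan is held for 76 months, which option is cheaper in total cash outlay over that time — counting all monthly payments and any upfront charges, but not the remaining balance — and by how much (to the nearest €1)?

Offer 1: at 9.50% the monthly rate is 0.0079167, so the payment is 97,000 × 0.0079167 / (1 − 1.0079167^−180) = €1,012.90.
Offer 2: at 10.20% the monthly rate is 0.0085000, so the payment is 97,000 × 0.0085000 / (1 − 1.0085000^−180) = €1,054.27.
Over 76 months: Offer 1 costs 76 × €1,012.90 + €970.00 = €77,950.40; Offer 2 costs 76 × €1,054.27 + €2,910.00 = €83,034.52.
Offer 1 is cheaper by €83,034.52 − €77,950.40 = €5,084.12.

Offer 1 by €5,084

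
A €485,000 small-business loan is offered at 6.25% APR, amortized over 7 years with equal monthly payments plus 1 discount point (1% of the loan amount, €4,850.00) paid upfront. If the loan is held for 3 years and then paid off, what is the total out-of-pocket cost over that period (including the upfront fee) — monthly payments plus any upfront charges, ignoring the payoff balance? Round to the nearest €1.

At 6.25% the monthly rate is 0.0052083, so the payment is 485,000 × 0.0052083 / (1 − 1.0052083^−84) = €7,143.42.
Total outlay = 36 × €7,143.42 + €4,850.00 = €262,013.12.

€262,013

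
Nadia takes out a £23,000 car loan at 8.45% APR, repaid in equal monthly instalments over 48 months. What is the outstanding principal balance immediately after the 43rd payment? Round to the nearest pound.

£2,773

With monthly rate i = 8.45%/12 = 0.0070417, the balance after k of n payments is P · [(1+i)^n − (1+i)^k] / [(1+i)^n − 1].
(1+0.0070417)^48 = 1.40048067 and (1+0.0070417)^43 = 1.35219685, so the balance is 23,000 × (1.40048067 − 1.35219685) / (1.40048067 − 1) = £2,772.99.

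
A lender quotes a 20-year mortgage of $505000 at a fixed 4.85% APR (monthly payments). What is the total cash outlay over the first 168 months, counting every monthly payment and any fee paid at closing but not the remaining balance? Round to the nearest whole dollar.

$552,900

Monthly rate = 4.85%/12 = 0.0040417; payment = 505,000 × 0.0040417 / (1 − (1+0.0040417)^−240) = $3,291.07.
Total outlay = 168 × $3,291.07 = $552,899.76.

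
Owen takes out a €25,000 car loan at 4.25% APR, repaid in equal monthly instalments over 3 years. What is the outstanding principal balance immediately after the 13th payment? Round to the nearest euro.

With monthly rate i = 4.25%/12 = 0.0035417, the balance after k of n payments is P · [(1+i)^n − (1+i)^k] / [(1+i)^n − 1].
(1+0.0035417)^36 = 1.13572902 and (1+0.0035417)^13 = 1.04703287, so the balance is 25,000 × (1.13572902 − 1.04703287) / (1.13572902 − 1) = €16,336.99.

€16,337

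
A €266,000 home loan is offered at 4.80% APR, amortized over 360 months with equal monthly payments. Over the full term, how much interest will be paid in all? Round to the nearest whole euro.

Monthly rate = 4.8%/12 = 0.0040000; payment = 266,000 × 0.0040000 / (1 − (1+0.0040000)^−360) = €1,395.61.
Total paid = 360 × €1,395.61 = €502,419.60; interest = €502,419.60 − €266,000 = €236,419.60.

€236,420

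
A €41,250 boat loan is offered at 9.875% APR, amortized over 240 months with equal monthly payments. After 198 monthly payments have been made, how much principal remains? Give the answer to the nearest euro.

With monthly rate i = 9.875%/12 = 0.0082292, the balance after k of n payments is P · [(1+i)^n − (1+i)^k] / [(1+i)^n − 1].
(1+0.0082292)^240 = 7.14861053 and (1+0.0082292)^198 = 5.06678936, so the balance is 41,250 × (7.14861053 − 5.06678936) / (7.14861053 − 1) = €13,966.59.

€13,967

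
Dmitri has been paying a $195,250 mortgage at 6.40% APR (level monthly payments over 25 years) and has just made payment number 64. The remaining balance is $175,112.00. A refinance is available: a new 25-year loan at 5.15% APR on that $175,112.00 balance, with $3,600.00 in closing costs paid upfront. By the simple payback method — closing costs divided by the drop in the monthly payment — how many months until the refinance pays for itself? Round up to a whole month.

14 months

Current payment = 195,250 × 6.4%/12 / (1 − (1+0.0053333)^−300) = $1,306.17.
Refinanced payment = 175,112.00 × 0.0042917 / (1 − (1+0.0042917)^−300) = $1,039.05.
Monthly savings = $1,306.17 − $1,039.05 = $267.12.
Break-even = $3,600.00 / $267.12 = 13.48 → 14 months.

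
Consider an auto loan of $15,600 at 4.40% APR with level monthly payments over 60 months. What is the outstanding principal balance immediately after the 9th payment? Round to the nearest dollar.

With monthly rate i = 4.4%/12 = 0.0036667, the balance after k of n payments is P · [(1+i)^n − (1+i)^k] / [(1+i)^n − 1].
(1+0.0036667)^60 = 1.24557547 and (1+0.0036667)^9 = 1.03348816, so the balance is 15,600 × (1.24557547 − 1.03348816) / (1.24557547 − 1) = $13,472.69.

$13,473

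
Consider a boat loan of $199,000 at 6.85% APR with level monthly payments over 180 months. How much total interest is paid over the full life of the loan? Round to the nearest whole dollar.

$119,964

Monthly rate = 6.85%/12 = 0.0057083; payment = 199,000 × 0.0057083 / (1 − (1+0.0057083)^−180) = $1,772.02.
Total paid = 180 × $1,772.02 = $318,963.60; interest = $318,963.60 − $199,000 = $119,963.60.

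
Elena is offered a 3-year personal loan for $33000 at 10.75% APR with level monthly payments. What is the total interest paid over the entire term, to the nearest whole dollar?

At 10.75% the monthly rate is 0.0089583, so the payment is 33,000 × 0.0089583 / (1 − 1.0089583^−36) = $1,076.47.
Total paid = 36 × $1,076.47 = $38,752.92; interest = $38,752.92 − $33,000 = $5,752.92.

$5,753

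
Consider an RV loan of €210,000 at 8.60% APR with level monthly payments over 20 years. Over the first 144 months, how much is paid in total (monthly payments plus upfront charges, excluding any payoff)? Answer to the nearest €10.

€264,350

Monthly rate = 8.6%/12 = 0.0071667; payment = 210,000 × 0.0071667 / (1 − (1+0.0071667)^−240) = €1,835.74.
Total outlay = 144 × €1,835.74 = €264,346.56.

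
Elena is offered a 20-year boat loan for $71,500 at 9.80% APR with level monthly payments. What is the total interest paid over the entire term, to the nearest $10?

$91,830

Monthly rate = 9.8%/12 = 0.0081667; payment = 71,500 × 0.0081667 / (1 − (1+0.0081667)^−240) = $680.54.
Total paid = 240 × $680.54 = $163,329.60; interest = $163,329.60 − $71,500 = $91,829.60.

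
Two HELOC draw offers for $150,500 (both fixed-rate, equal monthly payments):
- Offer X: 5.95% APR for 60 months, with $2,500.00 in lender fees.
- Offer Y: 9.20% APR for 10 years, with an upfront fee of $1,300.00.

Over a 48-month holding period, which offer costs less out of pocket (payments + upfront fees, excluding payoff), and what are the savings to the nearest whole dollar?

Offer X: monthly rate = 5.95%/12 = 0.0049583; payment = 150,500 × 0.0049583 / (1 − (1+0.0049583)^−60) = $2,906.09.
Offer Y: monthly rate = 9.2%/12 = 0.0076667; payment = 150,500 × 0.0076667 / (1 − (1+0.0076667)^−120) = $1,922.80.
Over 48 months: Offer X costs 48 × $2,906.09 + $2,500.00 = $141,992.32; Offer Y costs 48 × $1,922.80 + $1,300.00 = $93,594.40.
Offer Y is cheaper by $141,992.32 − $93,594.40 = $48,397.92.

Offer Y by $48,398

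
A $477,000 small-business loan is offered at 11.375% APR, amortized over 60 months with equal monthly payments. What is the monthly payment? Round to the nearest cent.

Monthly rate = 11.375%/12 = 0.0094792; payment = 477,000 × 0.0094792 / (1 − (1+0.0094792)^−60) = $10,460.57.

$10,460.57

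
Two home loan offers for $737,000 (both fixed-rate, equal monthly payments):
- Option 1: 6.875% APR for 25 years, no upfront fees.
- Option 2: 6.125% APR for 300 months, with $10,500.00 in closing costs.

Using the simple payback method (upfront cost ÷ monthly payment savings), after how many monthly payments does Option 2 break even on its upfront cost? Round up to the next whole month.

Option 1: at 6.875% the monthly rate is 0.0057292, so the payment is 737,000 × 0.0057292 / (1 − 1.0057292^−300) = $5,150.34.
Option 2: monthly rate = 6.125%/12 = 0.0051042; payment = 737,000 × 0.0051042 / (1 − (1+0.0051042)^−300) = $4,804.97.
Monthly savings = $5,150.34 − $4,804.97 = $345.37.
Break-even = $10,500.00 / $345.37 = 30.40 → 31 months.

31 months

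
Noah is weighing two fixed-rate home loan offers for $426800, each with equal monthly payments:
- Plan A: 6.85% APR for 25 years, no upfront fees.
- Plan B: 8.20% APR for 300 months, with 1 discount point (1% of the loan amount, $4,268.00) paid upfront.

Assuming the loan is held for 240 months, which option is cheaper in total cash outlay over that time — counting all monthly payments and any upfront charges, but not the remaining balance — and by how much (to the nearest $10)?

Plan A: monthly rate = 6.85%/12 = 0.0057083; payment = 426,800 × 0.0057083 / (1 − (1+0.0057083)^−300) = $2,975.82.
Plan B: monthly rate = 8.2%/12 = 0.0068333; payment = 426,800 × 0.0068333 / (1 − (1+0.0068333)^−300) = $3,350.86.
Over 240 months: Plan A costs 240 × $2,975.82 = $714,196.80; Plan B costs 240 × $3,350.86 + $4,268.00 = $808,474.40.
Plan A is cheaper by $808,474.40 − $714,196.80 = $94,277.60.

Plan A by $94,280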